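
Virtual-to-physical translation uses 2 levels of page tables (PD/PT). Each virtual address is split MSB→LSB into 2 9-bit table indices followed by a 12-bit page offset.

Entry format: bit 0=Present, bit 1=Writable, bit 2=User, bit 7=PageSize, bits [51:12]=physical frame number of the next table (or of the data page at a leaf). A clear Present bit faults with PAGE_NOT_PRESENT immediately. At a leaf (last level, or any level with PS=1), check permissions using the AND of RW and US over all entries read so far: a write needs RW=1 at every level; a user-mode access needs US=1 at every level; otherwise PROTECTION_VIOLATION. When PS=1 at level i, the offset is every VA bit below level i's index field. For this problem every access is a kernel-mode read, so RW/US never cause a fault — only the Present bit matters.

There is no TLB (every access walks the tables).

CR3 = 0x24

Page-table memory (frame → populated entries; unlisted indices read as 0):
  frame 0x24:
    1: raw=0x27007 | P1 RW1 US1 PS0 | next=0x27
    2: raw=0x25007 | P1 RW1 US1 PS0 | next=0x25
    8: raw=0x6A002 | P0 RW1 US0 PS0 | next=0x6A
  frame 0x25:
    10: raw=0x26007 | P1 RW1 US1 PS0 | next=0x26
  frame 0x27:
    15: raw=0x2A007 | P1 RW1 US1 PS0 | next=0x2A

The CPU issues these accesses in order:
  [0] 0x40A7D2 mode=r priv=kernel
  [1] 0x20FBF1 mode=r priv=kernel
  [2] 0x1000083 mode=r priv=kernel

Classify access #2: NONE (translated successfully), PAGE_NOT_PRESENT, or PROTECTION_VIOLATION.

Walk each access:
#0 VA=0x40A7D2 (r,kernel):
  [0] read 0x24 idx=2: raw=0x25007 flags P=1 W=1 U=1 S=0
  [1] read 0x25 idx=10: raw=0x26007 flags P=1 W=1 U=1 S=0
  ✓ 0x267D2  — 2 lookups
#1 VA=0x20FBF1 (r,kernel):
  [0] read 0x24 idx=1: raw=0x27007 flags P=1 W=1 U=1 S=0
  [1] read 0x27 idx=15: raw=0x2A007 flags P=1 W=1 U=1 S=0
  ✓ 0x2ABF1  — 2 lookups
#2 VA=0x1000083 (r,kernel):
  [0] read 0x24 idx=8: raw=0x6A002 flags P=0 W=1 U=0 S=0
  ⇒ fault: PAGE_NOT_PRESENT  — 1 lookups

Access #2 fault: PAGE_NOT_PRESENT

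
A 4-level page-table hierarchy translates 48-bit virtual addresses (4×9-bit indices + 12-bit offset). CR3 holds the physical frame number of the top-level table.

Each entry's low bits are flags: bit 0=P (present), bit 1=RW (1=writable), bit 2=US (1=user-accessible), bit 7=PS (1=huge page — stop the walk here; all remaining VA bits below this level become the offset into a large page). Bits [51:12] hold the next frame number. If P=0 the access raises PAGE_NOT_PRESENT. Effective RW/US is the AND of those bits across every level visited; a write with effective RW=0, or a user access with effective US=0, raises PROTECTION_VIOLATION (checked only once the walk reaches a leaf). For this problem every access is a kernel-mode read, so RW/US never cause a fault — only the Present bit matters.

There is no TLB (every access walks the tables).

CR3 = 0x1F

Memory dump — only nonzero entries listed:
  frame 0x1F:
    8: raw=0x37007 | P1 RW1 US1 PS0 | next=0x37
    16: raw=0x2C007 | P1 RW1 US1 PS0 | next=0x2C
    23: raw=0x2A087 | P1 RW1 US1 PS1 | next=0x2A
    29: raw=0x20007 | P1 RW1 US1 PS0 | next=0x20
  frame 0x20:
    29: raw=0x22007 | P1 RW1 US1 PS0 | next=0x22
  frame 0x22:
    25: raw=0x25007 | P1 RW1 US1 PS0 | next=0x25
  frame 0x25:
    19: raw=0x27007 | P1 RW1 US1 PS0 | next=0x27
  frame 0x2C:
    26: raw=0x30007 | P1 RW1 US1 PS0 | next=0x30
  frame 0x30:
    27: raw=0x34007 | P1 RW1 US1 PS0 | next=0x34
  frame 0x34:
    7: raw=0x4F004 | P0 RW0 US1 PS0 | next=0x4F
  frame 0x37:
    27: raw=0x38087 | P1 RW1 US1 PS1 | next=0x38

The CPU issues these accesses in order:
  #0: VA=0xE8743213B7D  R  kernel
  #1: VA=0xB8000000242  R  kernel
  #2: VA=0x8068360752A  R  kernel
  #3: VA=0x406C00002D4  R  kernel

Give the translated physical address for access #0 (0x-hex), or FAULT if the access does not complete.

Trace:
#0 VA=0xE8743213B7D (r,kernel):
  L0 @0x1F[29] → 0x20007  P=1,RW=1,US=1,PS=0
  L1 @0x20[29] → 0x22007  P=1,RW=1,US=1,PS=0
  L2 @0x22[25] → 0x25007  P=1,RW=1,US=1,PS=0
  L3 @0x25[19] → 0x27007  P=1,RW=1,US=1,PS=0
  ✓ 0x27B7D  — 4 lookups
#1 VA=0xB8000000242 (r,kernel):
  L0 @0x1F[23] → 0x2A087  P=1,RW=1,US=1,PS=1
  ✓ 0x2A242 (huge @L0)  — 1 lookups
#2 VA=0x8068360752A (r,kernel):
  L0 @0x1F[16] → 0x2C007  P=1,RW=1,US=1,PS=0
  L1 @0x2C[26] → 0x30007  P=1,RW=1,US=1,PS=0
  L2 @0x30[27] → 0x34007  P=1,RW=1,US=1,PS=0
  L3 @0x34[7] → 0x4F004  P=0,RW=0,US=1,PS=0
  ✗ PAGE_NOT_PRESENT  [4 reads]
#3 VA=0x406C00002D4 (r,kernel):
  L0 @0x1F[8] → 0x37007  P=1,RW=1,US=1,PS=0
  L1 @0x37[27] → 0x38087  P=1,RW=1,US=1,PS=1
  ✓ 0x382D4 (huge @L1)  — 2 lookups

Access #0 PA: 0x27B7D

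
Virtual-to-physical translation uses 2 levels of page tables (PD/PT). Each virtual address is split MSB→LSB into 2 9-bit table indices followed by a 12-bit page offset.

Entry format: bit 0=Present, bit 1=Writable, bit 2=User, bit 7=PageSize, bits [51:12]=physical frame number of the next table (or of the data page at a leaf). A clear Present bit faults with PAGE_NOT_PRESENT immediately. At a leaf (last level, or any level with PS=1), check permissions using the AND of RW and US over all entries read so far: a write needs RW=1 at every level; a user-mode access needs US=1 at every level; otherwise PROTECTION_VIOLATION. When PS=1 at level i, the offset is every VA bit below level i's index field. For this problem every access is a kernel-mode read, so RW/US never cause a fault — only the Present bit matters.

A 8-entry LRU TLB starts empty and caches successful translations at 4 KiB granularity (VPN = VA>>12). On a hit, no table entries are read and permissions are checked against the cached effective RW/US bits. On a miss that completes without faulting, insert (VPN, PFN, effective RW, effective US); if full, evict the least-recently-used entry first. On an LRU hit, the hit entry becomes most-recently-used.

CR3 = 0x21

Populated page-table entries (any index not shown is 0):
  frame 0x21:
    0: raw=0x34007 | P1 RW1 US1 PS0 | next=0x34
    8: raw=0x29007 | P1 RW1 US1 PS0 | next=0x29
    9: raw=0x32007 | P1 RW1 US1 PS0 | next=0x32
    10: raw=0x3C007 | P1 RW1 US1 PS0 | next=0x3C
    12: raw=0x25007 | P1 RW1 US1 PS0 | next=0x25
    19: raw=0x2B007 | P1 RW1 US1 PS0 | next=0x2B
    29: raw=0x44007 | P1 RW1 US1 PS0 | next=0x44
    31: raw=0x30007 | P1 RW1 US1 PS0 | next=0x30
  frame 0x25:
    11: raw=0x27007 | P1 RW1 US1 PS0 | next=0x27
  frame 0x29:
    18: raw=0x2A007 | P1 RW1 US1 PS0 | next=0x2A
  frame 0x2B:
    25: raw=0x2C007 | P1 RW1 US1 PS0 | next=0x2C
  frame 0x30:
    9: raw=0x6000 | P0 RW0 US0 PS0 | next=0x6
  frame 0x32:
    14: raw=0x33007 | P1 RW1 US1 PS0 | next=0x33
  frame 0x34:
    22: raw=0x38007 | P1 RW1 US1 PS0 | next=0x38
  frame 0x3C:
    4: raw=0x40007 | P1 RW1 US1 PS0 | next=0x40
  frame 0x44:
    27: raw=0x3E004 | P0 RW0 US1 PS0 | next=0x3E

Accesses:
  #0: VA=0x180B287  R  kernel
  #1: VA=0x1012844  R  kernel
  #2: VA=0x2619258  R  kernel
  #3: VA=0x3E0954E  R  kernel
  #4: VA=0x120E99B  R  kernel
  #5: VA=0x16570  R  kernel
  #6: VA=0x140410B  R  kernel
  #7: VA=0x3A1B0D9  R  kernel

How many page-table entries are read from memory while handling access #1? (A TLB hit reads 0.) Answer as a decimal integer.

Trace:
#0 VA=0x180B287 (r,kernel):
  L0 @0x21[12] → 0x25007  P=1,RW=1,US=1,PS=0
  L1 @0x25[11] → 0x27007  P=1,RW=1,US=1,PS=0
  ✓ 0x27287  — 2 lookups
#1 VA=0x1012844 (r,kernel):
  L0 @0x21[8] → 0x29007  P=1,RW=1,US=1,PS=0
  L1 @0x29[18] → 0x2A007  P=1,RW=1,US=1,PS=0
  ✓ 0x2A844  — 2 lookups
#2 VA=0x2619258 (r,kernel):
  L0 @0x21[19] → 0x2B007  P=1,RW=1,US=1,PS=0
  L1 @0x2B[25] → 0x2C007  P=1,RW=1,US=1,PS=0
  ✓ 0x2C258  — 2 lookups
#3 VA=0x3E0954E (r,kernel):
  L0 @0x21[31] → 0x30007  P=1,RW=1,US=1,PS=0
  L1 @0x30[9] → 0x6000  P=0,RW=0,US=0,PS=0
  ⇒ fault: PAGE_NOT_PRESENT  — 2 lookups
#4 VA=0x120E99B (r,kernel):
  L0 @0x21[9] → 0x32007  P=1,RW=1,US=1,PS=0
  L1 @0x32[14] → 0x33007  P=1,RW=1,US=1,PS=0
  ✓ 0x3399B  — 2 lookups
#5 VA=0x16570 (r,kernel):
  L0 @0x21[0] → 0x34007  P=1,RW=1,US=1,PS=0
  L1 @0x34[22] → 0x38007  P=1,RW=1,US=1,PS=0
  ✓ 0x38570  — 2 lookups
#6 VA=0x140410B (r,kernel):
  L0 @0x21[10] → 0x3C007  P=1,RW=1,US=1,PS=0
  L1 @0x3C[4] → 0x40007  P=1,RW=1,US=1,PS=0
  ✓ 0x4010B  — 2 lookups
#7 VA=0x3A1B0D9 (r,kernel):
  L0 @0x21[29] → 0x44007  P=1,RW=1,US=1,PS=0
  L1 @0x44[27] → 0x3E004  P=0,RW=0,US=1,PS=0
  ⇒ fault: PAGE_NOT_PRESENT  — 2 lookups

Entries read for #1: 2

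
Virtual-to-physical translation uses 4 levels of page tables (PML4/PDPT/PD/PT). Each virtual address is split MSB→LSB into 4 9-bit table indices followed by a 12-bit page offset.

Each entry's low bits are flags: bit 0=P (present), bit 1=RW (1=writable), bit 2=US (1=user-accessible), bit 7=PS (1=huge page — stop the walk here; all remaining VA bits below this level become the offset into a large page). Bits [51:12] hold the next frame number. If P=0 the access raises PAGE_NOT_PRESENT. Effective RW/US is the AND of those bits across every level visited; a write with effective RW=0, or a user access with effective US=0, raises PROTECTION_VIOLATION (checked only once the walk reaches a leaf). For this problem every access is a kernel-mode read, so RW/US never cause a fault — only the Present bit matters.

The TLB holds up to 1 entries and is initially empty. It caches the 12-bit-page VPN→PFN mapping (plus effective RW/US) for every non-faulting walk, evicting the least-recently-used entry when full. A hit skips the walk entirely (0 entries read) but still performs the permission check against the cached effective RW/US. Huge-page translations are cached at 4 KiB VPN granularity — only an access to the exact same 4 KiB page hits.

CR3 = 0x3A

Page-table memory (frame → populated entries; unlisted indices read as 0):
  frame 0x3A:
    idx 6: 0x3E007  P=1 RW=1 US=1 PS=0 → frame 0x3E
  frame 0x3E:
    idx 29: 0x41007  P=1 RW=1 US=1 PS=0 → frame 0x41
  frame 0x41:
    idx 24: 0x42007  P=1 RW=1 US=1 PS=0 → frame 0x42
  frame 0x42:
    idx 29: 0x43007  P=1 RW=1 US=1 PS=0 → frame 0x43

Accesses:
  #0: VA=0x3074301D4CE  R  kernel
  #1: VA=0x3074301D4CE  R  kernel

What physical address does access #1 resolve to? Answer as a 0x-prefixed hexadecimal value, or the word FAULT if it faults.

Trace:
#0 VA=0x3074301D4CE (r,kernel):
  [0] read 0x3A idx=6: raw=0x3E007 flags P=1 W=1 U=1 S=0
  [1] read 0x3E idx=29: raw=0x41007 flags P=1 W=1 U=1 S=0
  [2] read 0x41 idx=24: raw=0x42007 flags P=1 W=1 U=1 S=0
  [3] read 0x42 idx=29: raw=0x43007 flags P=1 W=1 U=1 S=0
  ✓ 0x434CE  — 4 lookups
#1 VA=0x3074301D4CE (r,kernel):
  TLB hit vpn=0x3074301D → PA=0x434CE

Access #1 PA: 0x434CE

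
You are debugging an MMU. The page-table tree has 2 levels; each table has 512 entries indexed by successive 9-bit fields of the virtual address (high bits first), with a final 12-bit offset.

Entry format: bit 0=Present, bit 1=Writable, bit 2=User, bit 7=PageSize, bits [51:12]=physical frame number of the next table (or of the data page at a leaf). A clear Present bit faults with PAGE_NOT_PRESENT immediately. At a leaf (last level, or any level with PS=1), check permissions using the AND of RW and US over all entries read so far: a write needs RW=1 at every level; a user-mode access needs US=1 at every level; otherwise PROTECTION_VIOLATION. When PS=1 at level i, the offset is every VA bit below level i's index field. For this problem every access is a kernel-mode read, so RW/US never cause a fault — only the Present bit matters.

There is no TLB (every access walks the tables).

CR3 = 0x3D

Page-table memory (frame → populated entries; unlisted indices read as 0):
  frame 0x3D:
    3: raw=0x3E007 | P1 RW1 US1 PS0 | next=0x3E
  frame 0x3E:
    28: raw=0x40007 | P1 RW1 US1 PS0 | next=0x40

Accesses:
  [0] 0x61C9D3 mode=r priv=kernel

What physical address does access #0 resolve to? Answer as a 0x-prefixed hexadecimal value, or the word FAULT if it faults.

Walk each access:
#0 VA=0x61C9D3 (r,kernel):
  lvl0: tbl 0x3D, slot 3 ⇒ 0x3E007 (P1/RW1/US1/PS0)
  lvl1: tbl 0x3E, slot 28 ⇒ 0x40007 (P1/RW1/US1/PS0)
  ⇒ phys 0x409D3  [2 reads]

Access #0 PA: 0x409D3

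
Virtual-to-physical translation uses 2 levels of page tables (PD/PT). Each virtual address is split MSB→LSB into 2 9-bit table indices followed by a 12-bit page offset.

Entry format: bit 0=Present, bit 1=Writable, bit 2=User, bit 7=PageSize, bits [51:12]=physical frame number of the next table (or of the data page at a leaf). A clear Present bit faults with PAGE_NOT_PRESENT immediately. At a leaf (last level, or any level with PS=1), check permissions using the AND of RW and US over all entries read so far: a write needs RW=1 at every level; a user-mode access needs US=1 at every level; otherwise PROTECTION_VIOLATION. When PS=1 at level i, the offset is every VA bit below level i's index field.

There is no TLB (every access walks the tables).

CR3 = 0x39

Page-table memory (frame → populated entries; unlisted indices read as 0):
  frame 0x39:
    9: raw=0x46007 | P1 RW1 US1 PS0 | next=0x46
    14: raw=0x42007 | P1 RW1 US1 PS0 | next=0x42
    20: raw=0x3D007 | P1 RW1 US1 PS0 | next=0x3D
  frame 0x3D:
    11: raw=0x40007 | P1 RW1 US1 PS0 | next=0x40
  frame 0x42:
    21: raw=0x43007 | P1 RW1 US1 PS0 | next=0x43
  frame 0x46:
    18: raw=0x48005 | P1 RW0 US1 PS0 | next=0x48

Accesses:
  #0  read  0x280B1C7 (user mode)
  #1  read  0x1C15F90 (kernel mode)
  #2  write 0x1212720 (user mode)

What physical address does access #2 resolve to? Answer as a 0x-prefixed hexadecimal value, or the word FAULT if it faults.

Per-access translation:
#0 VA=0x280B1C7 (r,user):
  lvl0: tbl 0x39, slot 20 ⇒ 0x3D007 (P1/RW1/US1/PS0)
  lvl1: tbl 0x3D, slot 11 ⇒ 0x40007 (P1/RW1/US1/PS0)
  → PA=0x401C7  (2 entries read)
#1 VA=0x1C15F90 (r,kernel):
  lvl0: tbl 0x39, slot 14 ⇒ 0x42007 (P1/RW1/US1/PS0)
  lvl1: tbl 0x42, slot 21 ⇒ 0x43007 (P1/RW1/US1/PS0)
  → PA=0x43F90  (2 entries read)
#2 VA=0x1212720 (w,user):
  lvl0: tbl 0x39, slot 9 ⇒ 0x46007 (P1/RW1/US1/PS0)
  lvl1: tbl 0x46, slot 18 ⇒ 0x48005 (P1/RW0/US1/PS0)
  ✗ PROTECTION_VIOLATION  [2 reads]

Access #2 PA: FAULT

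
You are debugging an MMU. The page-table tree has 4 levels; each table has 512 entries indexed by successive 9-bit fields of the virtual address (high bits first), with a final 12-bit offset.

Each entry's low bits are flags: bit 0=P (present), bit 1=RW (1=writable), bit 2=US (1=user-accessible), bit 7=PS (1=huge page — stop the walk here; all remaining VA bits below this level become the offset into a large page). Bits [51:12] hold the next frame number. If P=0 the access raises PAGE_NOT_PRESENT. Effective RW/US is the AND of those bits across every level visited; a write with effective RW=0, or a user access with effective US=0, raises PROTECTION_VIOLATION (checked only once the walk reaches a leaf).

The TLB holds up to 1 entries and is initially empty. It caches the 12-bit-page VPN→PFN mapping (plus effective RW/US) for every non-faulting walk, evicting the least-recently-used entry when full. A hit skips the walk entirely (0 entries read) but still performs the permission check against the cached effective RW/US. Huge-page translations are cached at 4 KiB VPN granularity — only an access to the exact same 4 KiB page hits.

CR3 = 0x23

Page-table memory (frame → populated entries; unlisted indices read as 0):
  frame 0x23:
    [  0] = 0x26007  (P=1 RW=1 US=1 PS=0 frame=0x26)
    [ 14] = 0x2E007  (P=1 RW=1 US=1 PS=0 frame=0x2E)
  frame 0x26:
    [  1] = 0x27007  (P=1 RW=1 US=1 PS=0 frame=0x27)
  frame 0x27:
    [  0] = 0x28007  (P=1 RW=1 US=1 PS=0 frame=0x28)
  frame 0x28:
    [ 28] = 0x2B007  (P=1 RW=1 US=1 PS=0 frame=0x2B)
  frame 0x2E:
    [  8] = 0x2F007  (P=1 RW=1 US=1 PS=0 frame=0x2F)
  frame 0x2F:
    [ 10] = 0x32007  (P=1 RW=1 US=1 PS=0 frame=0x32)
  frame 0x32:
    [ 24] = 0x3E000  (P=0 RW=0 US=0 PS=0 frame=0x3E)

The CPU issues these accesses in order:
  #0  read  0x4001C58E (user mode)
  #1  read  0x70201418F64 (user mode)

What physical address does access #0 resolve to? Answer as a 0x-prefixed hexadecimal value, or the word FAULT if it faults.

Trace:
#0 VA=0x4001C58E (r,user):
  L0 @0x23[0] → 0x26007  P=1,RW=1,US=1,PS=0
  L1 @0x26[1] → 0x27007  P=1,RW=1,US=1,PS=0
  L2 @0x27[0] → 0x28007  P=1,RW=1,US=1,PS=0
  L3 @0x28[28] → 0x2B007  P=1,RW=1,US=1,PS=0
  ⇒ phys 0x2B58E  [4 reads]
#1 VA=0x70201418F64 (r,user):
  L0 @0x23[14] → 0x2E007  P=1,RW=1,US=1,PS=0
  L1 @0x2E[8] → 0x2F007  P=1,RW=1,US=1,PS=0
  L2 @0x2F[10] → 0x32007  P=1,RW=1,US=1,PS=0
  L3 @0x32[24] → 0x3E000  P=0,RW=0,US=0,PS=0
  → PAGE_NOT_PRESENT  (4 entries read)

Access #0 PA: 0x2B58E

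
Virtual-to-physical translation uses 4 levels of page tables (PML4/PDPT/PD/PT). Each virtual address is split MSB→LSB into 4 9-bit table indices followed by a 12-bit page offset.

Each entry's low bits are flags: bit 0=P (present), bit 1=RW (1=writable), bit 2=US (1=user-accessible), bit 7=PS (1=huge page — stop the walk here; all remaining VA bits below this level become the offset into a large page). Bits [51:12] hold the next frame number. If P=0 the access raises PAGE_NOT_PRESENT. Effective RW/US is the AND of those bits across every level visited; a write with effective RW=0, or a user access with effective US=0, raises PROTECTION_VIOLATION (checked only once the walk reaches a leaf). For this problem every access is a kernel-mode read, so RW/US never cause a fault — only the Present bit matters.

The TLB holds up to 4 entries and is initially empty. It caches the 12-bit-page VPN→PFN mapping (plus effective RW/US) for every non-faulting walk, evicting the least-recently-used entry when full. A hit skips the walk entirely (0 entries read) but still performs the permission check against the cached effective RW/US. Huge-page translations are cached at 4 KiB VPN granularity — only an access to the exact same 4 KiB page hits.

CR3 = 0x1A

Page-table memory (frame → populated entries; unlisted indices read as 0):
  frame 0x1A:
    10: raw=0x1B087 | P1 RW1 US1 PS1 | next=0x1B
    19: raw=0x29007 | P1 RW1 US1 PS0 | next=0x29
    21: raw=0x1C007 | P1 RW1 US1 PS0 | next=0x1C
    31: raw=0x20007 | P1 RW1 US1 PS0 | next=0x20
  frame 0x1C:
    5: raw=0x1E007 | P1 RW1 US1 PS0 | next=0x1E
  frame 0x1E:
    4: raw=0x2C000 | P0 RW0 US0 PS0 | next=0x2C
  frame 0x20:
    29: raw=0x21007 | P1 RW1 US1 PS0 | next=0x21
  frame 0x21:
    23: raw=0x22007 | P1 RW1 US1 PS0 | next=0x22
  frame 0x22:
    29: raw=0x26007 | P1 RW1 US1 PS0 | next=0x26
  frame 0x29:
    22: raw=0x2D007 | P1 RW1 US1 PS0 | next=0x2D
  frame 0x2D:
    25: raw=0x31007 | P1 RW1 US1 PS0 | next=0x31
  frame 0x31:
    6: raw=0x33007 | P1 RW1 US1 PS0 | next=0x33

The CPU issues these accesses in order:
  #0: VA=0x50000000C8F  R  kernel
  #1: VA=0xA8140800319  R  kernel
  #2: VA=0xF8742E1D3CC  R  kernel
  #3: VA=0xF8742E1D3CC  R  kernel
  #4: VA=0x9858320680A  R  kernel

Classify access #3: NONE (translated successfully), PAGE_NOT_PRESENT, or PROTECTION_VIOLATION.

Walk each access:
#0 VA=0x50000000C8F (r,kernel):
  L0 @0x1A[10] → 0x1B087  P=1,RW=1,US=1,PS=1
  ✓ 0x1BC8F (huge @L0)  — 1 lookups
#1 VA=0xA8140800319 (r,kernel):
  L0 @0x1A[21] → 0x1C007  P=1,RW=1,US=1,PS=0
  L1 @0x1C[5] → 0x1E007  P=1,RW=1,US=1,PS=0
  L2 @0x1E[4] → 0x2C000  P=0,RW=0,US=0,PS=0
  → PAGE_NOT_PRESENT  (3 entries read)
#2 VA=0xF8742E1D3CC (r,kernel):
  L0 @0x1A[31] → 0x20007  P=1,RW=1,US=1,PS=0
  L1 @0x20[29] → 0x21007  P=1,RW=1,US=1,PS=0
  L2 @0x21[23] → 0x22007  P=1,RW=1,US=1,PS=0
  L3 @0x22[29] → 0x26007  P=1,RW=1,US=1,PS=0
  ✓ 0x263CC  — 4 lookups
#3 VA=0xF8742E1D3CC (r,kernel):
  TLB hit vpn=0xF8742E1D → PA=0x263CC
#4 VA=0x9858320680A (r,kernel):
  L0 @0x1A[19] → 0x29007  P=1,RW=1,US=1,PS=0
  L1 @0x29[22] → 0x2D007  P=1,RW=1,US=1,PS=0
  L2 @0x2D[25] → 0x31007  P=1,RW=1,US=1,PS=0
  L3 @0x31[6] → 0x33007  P=1,RW=1,US=1,PS=0
  ✓ 0x3380A  — 4 lookups

Access #3 fault: NONE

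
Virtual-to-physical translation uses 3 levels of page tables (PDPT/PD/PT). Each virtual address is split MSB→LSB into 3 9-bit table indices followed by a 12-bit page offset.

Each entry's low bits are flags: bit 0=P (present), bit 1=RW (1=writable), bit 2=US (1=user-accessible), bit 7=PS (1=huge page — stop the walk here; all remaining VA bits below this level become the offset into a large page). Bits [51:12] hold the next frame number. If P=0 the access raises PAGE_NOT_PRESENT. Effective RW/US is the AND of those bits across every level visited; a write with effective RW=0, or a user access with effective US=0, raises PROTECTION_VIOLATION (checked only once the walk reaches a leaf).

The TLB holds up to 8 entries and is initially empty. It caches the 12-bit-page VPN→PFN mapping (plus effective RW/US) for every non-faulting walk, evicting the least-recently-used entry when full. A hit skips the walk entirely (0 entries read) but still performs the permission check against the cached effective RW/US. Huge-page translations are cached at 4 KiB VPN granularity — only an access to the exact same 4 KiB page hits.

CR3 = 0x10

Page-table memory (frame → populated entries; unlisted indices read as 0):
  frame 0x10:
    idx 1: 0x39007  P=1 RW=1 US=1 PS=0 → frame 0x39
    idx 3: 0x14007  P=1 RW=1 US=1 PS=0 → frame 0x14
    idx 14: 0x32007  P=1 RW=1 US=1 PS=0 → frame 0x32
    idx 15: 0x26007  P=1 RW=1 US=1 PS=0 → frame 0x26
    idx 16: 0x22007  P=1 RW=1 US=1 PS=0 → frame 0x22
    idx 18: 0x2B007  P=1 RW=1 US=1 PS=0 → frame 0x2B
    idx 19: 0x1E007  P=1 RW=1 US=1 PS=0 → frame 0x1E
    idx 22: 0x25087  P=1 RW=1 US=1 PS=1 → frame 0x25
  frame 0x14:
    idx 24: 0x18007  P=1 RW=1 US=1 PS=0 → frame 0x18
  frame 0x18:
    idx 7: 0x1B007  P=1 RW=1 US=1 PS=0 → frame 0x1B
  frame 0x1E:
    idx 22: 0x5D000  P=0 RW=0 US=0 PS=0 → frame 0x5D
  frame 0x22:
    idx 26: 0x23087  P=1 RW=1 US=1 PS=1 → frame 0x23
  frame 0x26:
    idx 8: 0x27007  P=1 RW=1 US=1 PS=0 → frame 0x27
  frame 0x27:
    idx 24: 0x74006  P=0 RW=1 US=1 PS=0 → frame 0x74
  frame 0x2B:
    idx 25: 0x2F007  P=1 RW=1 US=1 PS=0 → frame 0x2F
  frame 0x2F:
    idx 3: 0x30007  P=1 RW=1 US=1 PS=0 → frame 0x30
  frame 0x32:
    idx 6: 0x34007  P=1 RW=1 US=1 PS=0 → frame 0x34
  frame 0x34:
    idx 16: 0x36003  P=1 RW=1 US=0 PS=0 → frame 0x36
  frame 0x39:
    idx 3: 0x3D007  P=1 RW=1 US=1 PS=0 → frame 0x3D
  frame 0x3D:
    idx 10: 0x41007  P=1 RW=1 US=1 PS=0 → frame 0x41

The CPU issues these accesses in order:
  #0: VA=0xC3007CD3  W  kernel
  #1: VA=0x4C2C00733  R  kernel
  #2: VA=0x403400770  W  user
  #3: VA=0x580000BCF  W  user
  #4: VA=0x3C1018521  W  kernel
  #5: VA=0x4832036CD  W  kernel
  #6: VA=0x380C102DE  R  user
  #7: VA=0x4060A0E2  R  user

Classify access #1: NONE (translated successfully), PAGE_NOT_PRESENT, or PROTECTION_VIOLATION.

Per-access translation:
#0 VA=0xC3007CD3 (w,kernel):
  L0 @0x10[3] → 0x14007  P=1,RW=1,US=1,PS=0
  L1 @0x14[24] → 0x18007  P=1,RW=1,US=1,PS=0
  L2 @0x18[7] → 0x1B007  P=1,RW=1,US=1,PS=0
  ⇒ phys 0x1BCD3  [3 reads]
#1 VA=0x4C2C00733 (r,kernel):
  L0 @0x10[19] → 0x1E007  P=1,RW=1,US=1,PS=0
  L1 @0x1E[22] → 0x5D000  P=0,RW=0,US=0,PS=0
  ⇒ fault: PAGE_NOT_PRESENT  — 2 lookups
#2 VA=0x403400770 (w,user):
  L0 @0x10[16] → 0x22007  P=1,RW=1,US=1,PS=0
  L1 @0x22[26] → 0x23087  P=1,RW=1,US=1,PS=1
  ⇒ phys 0x23770 (huge @L1)  [2 reads]
#3 VA=0x580000BCF (w,user):
  L0 @0x10[22] → 0x25087  P=1,RW=1,US=1,PS=1
  ⇒ phys 0x25BCF (huge @L0)  [1 reads]
#4 VA=0x3C1018521 (w,kernel):
  L0 @0x10[15] → 0x26007  P=1,RW=1,US=1,PS=0
  L1 @0x26[8] → 0x27007  P=1,RW=1,US=1,PS=0
  L2 @0x27[24] → 0x74006  P=0,RW=1,US=1,PS=0
  ⇒ fault: PAGE_NOT_PRESENT  — 3 lookups
#5 VA=0x4832036CD (w,kernel):
  L0 @0x10[18] → 0x2B007  P=1,RW=1,US=1,PS=0
  L1 @0x2B[25] → 0x2F007  P=1,RW=1,US=1,PS=0
  L2 @0x2F[3] → 0x30007  P=1,RW=1,US=1,PS=0
  ⇒ phys 0x306CD  [3 reads]
#6 VA=0x380C102DE (r,user):
  L0 @0x10[14] → 0x32007  P=1,RW=1,US=1,PS=0
  L1 @0x32[6] → 0x34007  P=1,RW=1,US=1,PS=0
  L2 @0x34[16] → 0x36003  P=1,RW=1,US=0,PS=0
  ⇒ fault: PROTECTION_VIOLATION  — 3 lookups
#7 VA=0x4060A0E2 (r,user):
  L0 @0x10[1] → 0x39007  P=1,RW=1,US=1,PS=0
  L1 @0x39[3] → 0x3D007  P=1,RW=1,US=1,PS=0
  L2 @0x3D[10] → 0x41007  P=1,RW=1,US=1,PS=0
  ⇒ phys 0x410E2  [3 reads]

Access #1 fault: PAGE_NOT_PRESENT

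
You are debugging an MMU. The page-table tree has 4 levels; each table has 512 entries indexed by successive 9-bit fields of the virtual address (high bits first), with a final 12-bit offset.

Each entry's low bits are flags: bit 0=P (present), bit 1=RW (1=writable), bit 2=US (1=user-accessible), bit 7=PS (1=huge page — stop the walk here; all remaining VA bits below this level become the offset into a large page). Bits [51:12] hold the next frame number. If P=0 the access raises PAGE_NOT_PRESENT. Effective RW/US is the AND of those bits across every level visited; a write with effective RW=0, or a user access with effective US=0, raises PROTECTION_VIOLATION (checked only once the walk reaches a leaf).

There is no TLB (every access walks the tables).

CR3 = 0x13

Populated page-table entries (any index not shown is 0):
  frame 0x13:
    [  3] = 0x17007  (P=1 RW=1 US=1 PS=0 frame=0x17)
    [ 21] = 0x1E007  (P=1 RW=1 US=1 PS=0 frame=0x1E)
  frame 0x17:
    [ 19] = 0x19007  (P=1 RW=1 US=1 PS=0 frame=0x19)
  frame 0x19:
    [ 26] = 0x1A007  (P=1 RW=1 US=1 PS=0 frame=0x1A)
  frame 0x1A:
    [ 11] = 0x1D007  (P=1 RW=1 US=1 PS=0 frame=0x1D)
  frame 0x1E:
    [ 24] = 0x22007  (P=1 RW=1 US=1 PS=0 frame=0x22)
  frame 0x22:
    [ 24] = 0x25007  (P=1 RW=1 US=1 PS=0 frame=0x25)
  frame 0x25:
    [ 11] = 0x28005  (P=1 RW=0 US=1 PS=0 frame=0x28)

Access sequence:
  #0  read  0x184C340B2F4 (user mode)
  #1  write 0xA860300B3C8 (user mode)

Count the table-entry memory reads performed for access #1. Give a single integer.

Trace:
#0 VA=0x184C340B2F4 (r,user):
  L0: frame=0x13 idx=3 entry=0x17007 [P=1 RW=1 US=1 PS=0]
  L1: frame=0x17 idx=19 entry=0x19007 [P=1 RW=1 US=1 PS=0]
  L2: frame=0x19 idx=26 entry=0x1A007 [P=1 RW=1 US=1 PS=0]
  L3: frame=0x1A idx=11 entry=0x1D007 [P=1 RW=1 US=1 PS=0]
  ⇒ phys 0x1D2F4  [4 reads]
#1 VA=0xA860300B3C8 (w,user):
  L0: frame=0x13 idx=21 entry=0x1E007 [P=1 RW=1 US=1 PS=0]
  L1: frame=0x1E idx=24 entry=0x22007 [P=1 RW=1 US=1 PS=0]
  L2: frame=0x22 idx=24 entry=0x25007 [P=1 RW=1 US=1 PS=0]
  L3: frame=0x25 idx=11 entry=0x28005 [P=1 RW=0 US=1 PS=0]
  → PROTECTION_VIOLATION  (4 entries read)

Entries read for #1: 4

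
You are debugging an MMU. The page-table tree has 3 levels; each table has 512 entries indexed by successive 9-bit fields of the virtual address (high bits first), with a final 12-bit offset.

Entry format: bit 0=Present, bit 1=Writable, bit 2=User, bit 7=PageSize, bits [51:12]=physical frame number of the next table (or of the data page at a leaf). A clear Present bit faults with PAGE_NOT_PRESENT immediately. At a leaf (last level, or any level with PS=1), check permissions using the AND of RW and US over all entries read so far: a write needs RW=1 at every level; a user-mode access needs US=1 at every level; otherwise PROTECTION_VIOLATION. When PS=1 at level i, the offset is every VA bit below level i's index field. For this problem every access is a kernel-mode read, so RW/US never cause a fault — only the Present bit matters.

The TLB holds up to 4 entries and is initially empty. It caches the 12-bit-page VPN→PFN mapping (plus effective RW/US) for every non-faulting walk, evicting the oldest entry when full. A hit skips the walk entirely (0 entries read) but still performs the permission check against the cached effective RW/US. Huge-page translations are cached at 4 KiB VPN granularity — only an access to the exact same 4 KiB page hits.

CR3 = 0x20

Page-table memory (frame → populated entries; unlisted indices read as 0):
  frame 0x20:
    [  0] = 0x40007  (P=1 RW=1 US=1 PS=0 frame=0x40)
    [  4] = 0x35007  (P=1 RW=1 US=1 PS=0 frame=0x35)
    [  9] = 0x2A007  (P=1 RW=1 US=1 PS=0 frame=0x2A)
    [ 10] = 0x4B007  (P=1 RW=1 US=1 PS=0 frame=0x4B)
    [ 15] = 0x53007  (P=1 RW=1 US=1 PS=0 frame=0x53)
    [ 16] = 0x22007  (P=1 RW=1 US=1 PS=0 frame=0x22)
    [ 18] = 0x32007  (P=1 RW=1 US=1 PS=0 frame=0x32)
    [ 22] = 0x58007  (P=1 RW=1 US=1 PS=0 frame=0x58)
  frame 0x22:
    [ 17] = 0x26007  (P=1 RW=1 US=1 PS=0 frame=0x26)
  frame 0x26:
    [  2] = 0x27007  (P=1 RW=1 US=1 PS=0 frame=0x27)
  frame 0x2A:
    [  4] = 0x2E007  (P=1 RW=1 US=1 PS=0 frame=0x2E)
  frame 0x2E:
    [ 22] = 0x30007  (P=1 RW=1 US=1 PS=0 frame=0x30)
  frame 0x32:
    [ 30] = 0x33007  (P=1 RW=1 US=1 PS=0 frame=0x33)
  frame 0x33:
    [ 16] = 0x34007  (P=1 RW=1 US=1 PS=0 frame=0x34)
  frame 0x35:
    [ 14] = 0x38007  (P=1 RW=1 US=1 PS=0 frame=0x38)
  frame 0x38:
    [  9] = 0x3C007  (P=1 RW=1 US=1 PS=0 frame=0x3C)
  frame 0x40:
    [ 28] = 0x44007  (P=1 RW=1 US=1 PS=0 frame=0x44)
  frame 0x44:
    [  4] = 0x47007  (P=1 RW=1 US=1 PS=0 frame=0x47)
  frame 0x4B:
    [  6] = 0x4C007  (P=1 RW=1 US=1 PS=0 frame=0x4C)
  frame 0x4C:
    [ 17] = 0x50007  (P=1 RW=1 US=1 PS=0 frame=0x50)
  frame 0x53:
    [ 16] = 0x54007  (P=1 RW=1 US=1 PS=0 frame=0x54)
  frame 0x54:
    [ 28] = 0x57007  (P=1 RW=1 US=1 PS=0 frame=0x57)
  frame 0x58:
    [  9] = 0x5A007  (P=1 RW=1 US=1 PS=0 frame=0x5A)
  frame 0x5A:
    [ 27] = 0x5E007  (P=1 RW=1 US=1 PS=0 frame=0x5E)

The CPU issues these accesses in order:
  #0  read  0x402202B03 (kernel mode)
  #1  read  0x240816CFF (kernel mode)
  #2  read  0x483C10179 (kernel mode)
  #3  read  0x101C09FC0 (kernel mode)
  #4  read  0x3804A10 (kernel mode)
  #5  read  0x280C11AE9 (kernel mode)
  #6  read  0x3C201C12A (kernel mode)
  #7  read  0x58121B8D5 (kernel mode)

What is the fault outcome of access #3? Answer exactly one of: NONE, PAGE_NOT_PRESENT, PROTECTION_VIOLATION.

Walk each access:
#0 VA=0x402202B03 (r,kernel):
  lvl0: tbl 0x20, slot 16 ⇒ 0x22007 (P1/RW1/US1/PS0)
  lvl1: tbl 0x22, slot 17 ⇒ 0x26007 (P1/RW1/US1/PS0)
  lvl2: tbl 0x26, slot 2 ⇒ 0x27007 (P1/RW1/US1/PS0)
  ⇒ phys 0x27B03  [3 reads]
#1 VA=0x240816CFF (r,kernel):
  lvl0: tbl 0x20, slot 9 ⇒ 0x2A007 (P1/RW1/US1/PS0)
  lvl1: tbl 0x2A, slot 4 ⇒ 0x2E007 (P1/RW1/US1/PS0)
  lvl2: tbl 0x2E, slot 22 ⇒ 0x30007 (P1/RW1/US1/PS0)
  ⇒ phys 0x30CFF  [3 reads]
#2 VA=0x483C10179 (r,kernel):
  lvl0: tbl 0x20, slot 18 ⇒ 0x32007 (P1/RW1/US1/PS0)
  lvl1: tbl 0x32, slot 30 ⇒ 0x33007 (P1/RW1/US1/PS0)
  lvl2: tbl 0x33, slot 16 ⇒ 0x34007 (P1/RW1/US1/PS0)
  ⇒ phys 0x34179  [3 reads]
#3 VA=0x101C09FC0 (r,kernel):
  lvl0: tbl 0x20, slot 4 ⇒ 0x35007 (P1/RW1/US1/PS0)
  lvl1: tbl 0x35, slot 14 ⇒ 0x38007 (P1/RW1/US1/PS0)
  lvl2: tbl 0x38, slot 9 ⇒ 0x3C007 (P1/RW1/US1/PS0)
  ⇒ phys 0x3CFC0  [3 reads]
#4 VA=0x3804A10 (r,kernel):
  lvl0: tbl 0x20, slot 0 ⇒ 0x40007 (P1/RW1/US1/PS0)
  lvl1: tbl 0x40, slot 28 ⇒ 0x44007 (P1/RW1/US1/PS0)
  lvl2: tbl 0x44, slot 4 ⇒ 0x47007 (P1/RW1/US1/PS0)
  ⇒ phys 0x47A10  [3 reads]
#5 VA=0x280C11AE9 (r,kernel):
  lvl0: tbl 0x20, slot 10 ⇒ 0x4B007 (P1/RW1/US1/PS0)
  lvl1: tbl 0x4B, slot 6 ⇒ 0x4C007 (P1/RW1/US1/PS0)
  lvl2: tbl 0x4C, slot 17 ⇒ 0x50007 (P1/RW1/US1/PS0)
  ⇒ phys 0x50AE9  [3 reads]
#6 VA=0x3C201C12A (r,kernel):
  lvl0: tbl 0x20, slot 15 ⇒ 0x53007 (P1/RW1/US1/PS0)
  lvl1: tbl 0x53, slot 16 ⇒ 0x54007 (P1/RW1/US1/PS0)
  lvl2: tbl 0x54, slot 28 ⇒ 0x57007 (P1/RW1/US1/PS0)
  ⇒ phys 0x5712A  [3 reads]
#7 VA=0x58121B8D5 (r,kernel):
  lvl0: tbl 0x20, slot 22 ⇒ 0x58007 (P1/RW1/US1/PS0)
  lvl1: tbl 0x58, slot 9 ⇒ 0x5A007 (P1/RW1/US1/PS0)
  lvl2: tbl 0x5A, slot 27 ⇒ 0x5E007 (P1/RW1/US1/PS0)
  ⇒ phys 0x5E8D5  [3 reads]

Access #3 fault: NONE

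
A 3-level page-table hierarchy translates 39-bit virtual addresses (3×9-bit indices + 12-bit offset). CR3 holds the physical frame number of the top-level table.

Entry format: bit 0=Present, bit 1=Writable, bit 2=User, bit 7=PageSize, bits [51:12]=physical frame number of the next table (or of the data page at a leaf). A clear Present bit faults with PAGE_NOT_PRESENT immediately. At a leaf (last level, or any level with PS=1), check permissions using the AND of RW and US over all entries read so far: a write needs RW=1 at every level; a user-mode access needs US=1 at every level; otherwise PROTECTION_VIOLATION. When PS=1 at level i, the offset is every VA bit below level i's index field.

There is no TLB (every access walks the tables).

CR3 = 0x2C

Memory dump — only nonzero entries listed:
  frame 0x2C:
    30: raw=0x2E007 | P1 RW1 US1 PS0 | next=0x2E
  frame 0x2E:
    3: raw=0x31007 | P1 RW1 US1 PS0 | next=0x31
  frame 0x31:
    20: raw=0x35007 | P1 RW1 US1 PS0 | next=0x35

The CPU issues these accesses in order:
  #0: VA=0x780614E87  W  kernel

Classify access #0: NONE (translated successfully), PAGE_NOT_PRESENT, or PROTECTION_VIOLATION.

Trace:
#0 VA=0x780614E87 (w,kernel):
  [0] read 0x2C idx=30: raw=0x2E007 flags P=1 W=1 U=1 S=0
  [1] read 0x2E idx=3: raw=0x31007 flags P=1 W=1 U=1 S=0
  [2] read 0x31 idx=20: raw=0x35007 flags P=1 W=1 U=1 S=0
  ⇒ phys 0x35E87  [3 reads]

Access #0 fault: NONE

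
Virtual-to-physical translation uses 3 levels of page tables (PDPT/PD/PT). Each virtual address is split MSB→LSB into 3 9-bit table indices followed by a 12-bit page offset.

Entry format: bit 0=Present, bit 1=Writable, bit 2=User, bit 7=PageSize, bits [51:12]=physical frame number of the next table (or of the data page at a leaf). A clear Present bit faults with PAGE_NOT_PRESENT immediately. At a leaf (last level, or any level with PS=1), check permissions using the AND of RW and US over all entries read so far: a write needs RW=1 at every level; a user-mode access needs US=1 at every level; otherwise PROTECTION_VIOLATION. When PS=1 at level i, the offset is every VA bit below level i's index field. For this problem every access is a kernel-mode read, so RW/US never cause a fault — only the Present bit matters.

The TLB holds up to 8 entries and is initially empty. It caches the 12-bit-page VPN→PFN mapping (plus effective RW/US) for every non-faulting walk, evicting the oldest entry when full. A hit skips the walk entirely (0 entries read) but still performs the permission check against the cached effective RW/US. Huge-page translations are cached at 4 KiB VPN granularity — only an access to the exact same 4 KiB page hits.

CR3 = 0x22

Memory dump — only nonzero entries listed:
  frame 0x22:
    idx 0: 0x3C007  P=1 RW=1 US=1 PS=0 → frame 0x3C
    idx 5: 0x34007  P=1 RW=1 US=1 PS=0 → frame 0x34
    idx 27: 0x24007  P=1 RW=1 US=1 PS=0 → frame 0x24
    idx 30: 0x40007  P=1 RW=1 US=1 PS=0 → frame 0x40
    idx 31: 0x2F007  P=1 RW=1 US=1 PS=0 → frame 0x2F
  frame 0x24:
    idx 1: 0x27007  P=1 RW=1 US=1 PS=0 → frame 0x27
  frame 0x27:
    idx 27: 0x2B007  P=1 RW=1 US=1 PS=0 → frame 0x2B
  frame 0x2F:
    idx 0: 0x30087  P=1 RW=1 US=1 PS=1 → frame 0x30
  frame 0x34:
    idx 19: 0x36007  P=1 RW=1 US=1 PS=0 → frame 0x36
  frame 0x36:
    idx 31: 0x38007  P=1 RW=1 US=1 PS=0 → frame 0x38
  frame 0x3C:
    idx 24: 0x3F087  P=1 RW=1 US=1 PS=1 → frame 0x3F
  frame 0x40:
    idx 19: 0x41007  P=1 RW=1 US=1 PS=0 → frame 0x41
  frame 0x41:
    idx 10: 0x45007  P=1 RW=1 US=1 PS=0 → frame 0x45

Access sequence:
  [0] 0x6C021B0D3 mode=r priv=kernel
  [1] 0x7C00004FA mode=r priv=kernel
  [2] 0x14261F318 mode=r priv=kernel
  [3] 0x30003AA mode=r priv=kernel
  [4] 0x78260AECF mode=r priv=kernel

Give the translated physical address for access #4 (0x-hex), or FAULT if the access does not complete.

Trace:
#0 VA=0x6C021B0D3 (r,kernel):
  L0 @0x22[27] → 0x24007  P=1,RW=1,US=1,PS=0
  L1 @0x24[1] → 0x27007  P=1,RW=1,US=1,PS=0
  L2 @0x27[27] → 0x2B007  P=1,RW=1,US=1,PS=0
  → PA=0x2B0D3  (3 entries read)
#1 VA=0x7C00004FA (r,kernel):
  L0 @0x22[31] → 0x2F007  P=1,RW=1,US=1,PS=0
  L1 @0x2F[0] → 0x30087  P=1,RW=1,US=1,PS=1
  → PA=0x304FA (huge @L1)  (2 entries read)
#2 VA=0x14261F318 (r,kernel):
  L0 @0x22[5] → 0x34007  P=1,RW=1,US=1,PS=0
  L1 @0x34[19] → 0x36007  P=1,RW=1,US=1,PS=0
  L2 @0x36[31] → 0x38007  P=1,RW=1,US=1,PS=0
  → PA=0x38318  (3 entries read)
#3 VA=0x30003AA (r,kernel):
  L0 @0x22[0] → 0x3C007  P=1,RW=1,US=1,PS=0
  L1 @0x3C[24] → 0x3F087  P=1,RW=1,US=1,PS=1
  → PA=0x3F3AA (huge @L1)  (2 entries read)
#4 VA=0x78260AECF (r,kernel):
  L0 @0x22[30] → 0x40007  P=1,RW=1,US=1,PS=0
  L1 @0x40[19] → 0x41007  P=1,RW=1,US=1,PS=0
  L2 @0x41[10] → 0x45007  P=1,RW=1,US=1,PS=0
  → PA=0x45ECF  (3 entries read)

Access #4 PA: 0x45ECF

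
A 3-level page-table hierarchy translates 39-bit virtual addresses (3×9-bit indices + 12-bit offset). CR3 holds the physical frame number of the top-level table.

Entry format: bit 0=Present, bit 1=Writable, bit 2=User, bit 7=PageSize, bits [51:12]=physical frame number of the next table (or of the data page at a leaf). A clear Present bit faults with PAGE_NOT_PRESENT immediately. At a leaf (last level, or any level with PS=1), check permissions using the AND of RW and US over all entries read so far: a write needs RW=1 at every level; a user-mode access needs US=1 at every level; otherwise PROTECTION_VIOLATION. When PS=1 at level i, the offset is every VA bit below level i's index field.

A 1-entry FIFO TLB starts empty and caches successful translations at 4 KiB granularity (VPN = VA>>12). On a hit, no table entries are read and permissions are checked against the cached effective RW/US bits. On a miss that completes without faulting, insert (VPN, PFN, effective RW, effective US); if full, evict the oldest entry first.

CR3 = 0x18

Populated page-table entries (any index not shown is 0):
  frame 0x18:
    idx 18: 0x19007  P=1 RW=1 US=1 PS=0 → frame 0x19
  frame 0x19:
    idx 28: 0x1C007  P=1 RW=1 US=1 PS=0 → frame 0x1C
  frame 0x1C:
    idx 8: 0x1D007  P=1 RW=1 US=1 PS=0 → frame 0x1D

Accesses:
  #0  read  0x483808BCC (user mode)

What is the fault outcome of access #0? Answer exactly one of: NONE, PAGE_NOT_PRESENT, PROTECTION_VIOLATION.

Walk each access:
#0 VA=0x483808BCC (r,user):
  L0 @0x18[18] → 0x19007  P=1,RW=1,US=1,PS=0
  L1 @0x19[28] → 0x1C007  P=1,RW=1,US=1,PS=0
  L2 @0x1C[8] → 0x1D007  P=1,RW=1,US=1,PS=0
  ⇒ phys 0x1DBCC  [3 reads]

Access #0 fault: NONE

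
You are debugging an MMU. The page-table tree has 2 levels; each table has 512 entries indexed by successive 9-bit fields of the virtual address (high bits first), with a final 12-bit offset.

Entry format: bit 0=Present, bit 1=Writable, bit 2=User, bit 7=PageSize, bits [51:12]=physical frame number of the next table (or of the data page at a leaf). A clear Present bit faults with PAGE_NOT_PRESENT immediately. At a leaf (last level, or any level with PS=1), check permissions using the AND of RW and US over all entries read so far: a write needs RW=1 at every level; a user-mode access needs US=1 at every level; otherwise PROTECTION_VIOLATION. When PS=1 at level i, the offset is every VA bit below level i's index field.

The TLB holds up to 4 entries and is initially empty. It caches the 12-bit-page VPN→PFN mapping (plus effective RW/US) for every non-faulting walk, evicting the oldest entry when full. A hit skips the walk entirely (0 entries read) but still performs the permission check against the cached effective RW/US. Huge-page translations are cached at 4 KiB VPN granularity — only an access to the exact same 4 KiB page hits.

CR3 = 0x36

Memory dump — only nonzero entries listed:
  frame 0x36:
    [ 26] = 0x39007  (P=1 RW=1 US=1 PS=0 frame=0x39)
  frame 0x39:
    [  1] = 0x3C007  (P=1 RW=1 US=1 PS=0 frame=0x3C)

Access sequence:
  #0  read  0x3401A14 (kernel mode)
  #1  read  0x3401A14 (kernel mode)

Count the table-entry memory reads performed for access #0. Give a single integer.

Trace:
#0 VA=0x3401A14 (r,kernel):
  [0] read 0x36 idx=26: raw=0x39007 flags P=1 W=1 U=1 S=0
  [1] read 0x39 idx=1: raw=0x3C007 flags P=1 W=1 U=1 S=0
  ✓ 0x3CA14  — 2 lookups
#1 VA=0x3401A14 (r,kernel):
  TLB hit vpn=0x3401 → PA=0x3CA14

Entries read for #0: 2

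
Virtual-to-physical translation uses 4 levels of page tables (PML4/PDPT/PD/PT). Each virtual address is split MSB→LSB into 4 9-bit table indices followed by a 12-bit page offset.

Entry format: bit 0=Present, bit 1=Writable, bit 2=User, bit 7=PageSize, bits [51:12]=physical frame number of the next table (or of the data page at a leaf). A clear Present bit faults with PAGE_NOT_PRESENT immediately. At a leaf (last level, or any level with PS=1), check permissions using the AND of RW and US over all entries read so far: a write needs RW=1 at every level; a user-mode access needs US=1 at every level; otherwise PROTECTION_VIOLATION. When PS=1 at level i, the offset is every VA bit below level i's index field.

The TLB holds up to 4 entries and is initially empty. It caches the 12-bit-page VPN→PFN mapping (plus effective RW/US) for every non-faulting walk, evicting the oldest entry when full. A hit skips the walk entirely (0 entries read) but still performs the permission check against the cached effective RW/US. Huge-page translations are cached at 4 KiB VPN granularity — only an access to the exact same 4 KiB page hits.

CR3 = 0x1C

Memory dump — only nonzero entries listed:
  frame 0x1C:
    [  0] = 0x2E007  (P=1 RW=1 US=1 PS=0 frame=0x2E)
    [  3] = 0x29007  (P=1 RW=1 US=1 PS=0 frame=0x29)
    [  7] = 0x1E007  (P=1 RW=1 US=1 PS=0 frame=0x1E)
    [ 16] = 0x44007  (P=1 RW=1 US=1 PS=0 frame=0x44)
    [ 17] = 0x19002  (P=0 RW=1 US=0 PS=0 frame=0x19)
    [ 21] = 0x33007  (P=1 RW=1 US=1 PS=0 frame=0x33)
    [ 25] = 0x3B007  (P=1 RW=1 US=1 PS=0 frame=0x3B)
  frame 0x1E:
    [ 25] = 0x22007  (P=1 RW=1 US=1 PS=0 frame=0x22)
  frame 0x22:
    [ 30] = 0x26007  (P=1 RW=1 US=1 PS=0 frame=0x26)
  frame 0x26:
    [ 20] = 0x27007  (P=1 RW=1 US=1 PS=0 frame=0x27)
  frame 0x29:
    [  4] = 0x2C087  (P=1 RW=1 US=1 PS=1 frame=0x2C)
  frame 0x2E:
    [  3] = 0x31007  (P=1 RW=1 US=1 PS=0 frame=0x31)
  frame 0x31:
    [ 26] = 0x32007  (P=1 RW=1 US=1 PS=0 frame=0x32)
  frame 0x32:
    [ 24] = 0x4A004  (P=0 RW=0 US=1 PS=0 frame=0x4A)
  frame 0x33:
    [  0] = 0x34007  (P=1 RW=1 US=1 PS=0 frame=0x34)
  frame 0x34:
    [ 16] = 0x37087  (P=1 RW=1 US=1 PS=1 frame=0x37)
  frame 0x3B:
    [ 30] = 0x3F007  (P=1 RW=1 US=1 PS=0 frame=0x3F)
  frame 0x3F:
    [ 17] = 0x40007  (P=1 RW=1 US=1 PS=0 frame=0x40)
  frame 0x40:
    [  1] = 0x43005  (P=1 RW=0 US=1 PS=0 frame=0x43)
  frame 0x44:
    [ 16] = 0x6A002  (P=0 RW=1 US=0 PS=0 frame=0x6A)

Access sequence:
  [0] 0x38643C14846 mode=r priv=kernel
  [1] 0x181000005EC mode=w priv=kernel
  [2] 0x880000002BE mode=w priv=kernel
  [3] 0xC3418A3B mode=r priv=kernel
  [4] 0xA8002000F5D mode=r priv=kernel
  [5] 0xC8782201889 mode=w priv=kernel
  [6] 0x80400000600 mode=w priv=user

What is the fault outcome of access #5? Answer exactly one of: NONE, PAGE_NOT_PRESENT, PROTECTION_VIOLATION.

Walk each access:
#0 VA=0x38643C14846 (r,kernel):
  L0 @0x1C[7] → 0x1E007  P=1,RW=1,US=1,PS=0
  L1 @0x1E[25] → 0x22007  P=1,RW=1,US=1,PS=0
  L2 @0x22[30] → 0x26007  P=1,RW=1,US=1,PS=0
  L3 @0x26[20] → 0x27007  P=1,RW=1,US=1,PS=0
  ⇒ phys 0x27846  [4 reads]
#1 VA=0x181000005EC (w,kernel):
  L0 @0x1C[3] → 0x29007  P=1,RW=1,US=1,PS=0
  L1 @0x29[4] → 0x2C087  P=1,RW=1,US=1,PS=1
  ⇒ phys 0x2C5EC (huge @L1)  [2 reads]
#2 VA=0x880000002BE (w,kernel):
  L0 @0x1C[17] → 0x19002  P=0,RW=1,US=0,PS=0
  ⇒ fault: PAGE_NOT_PRESENT  — 1 lookups
#3 VA=0xC3418A3B (r,kernel):
  L0 @0x1C[0] → 0x2E007  P=1,RW=1,US=1,PS=0
  L1 @0x2E[3] → 0x31007  P=1,RW=1,US=1,PS=0
  L2 @0x31[26] → 0x32007  P=1,RW=1,US=1,PS=0
  L3 @0x32[24] → 0x4A004  P=0,RW=0,US=1,PS=0
  ⇒ fault: PAGE_NOT_PRESENT  — 4 lookups
#4 VA=0xA8002000F5D (r,kernel):
  L0 @0x1C[21] → 0x33007  P=1,RW=1,US=1,PS=0
  L1 @0x33[0] → 0x34007  P=1,RW=1,US=1,PS=0
  L2 @0x34[16] → 0x37087  P=1,RW=1,US=1,PS=1
  ⇒ phys 0x37F5D (huge @L2)  [3 reads]
#5 VA=0xC8782201889 (w,kernel):
  L0 @0x1C[25] → 0x3B007  P=1,RW=1,US=1,PS=0
  L1 @0x3B[30] → 0x3F007  P=1,RW=1,US=1,PS=0
  L2 @0x3F[17] → 0x40007  P=1,RW=1,US=1,PS=0
  L3 @0x40[1] → 0x43005  P=1,RW=0,US=1,PS=0
  ⇒ fault: PROTECTION_VIOLATION  — 4 lookups
#6 VA=0x80400000600 (w,user):
  L0 @0x1C[16] → 0x44007  P=1,RW=1,US=1,PS=0
  L1 @0x44[16] → 0x6A002  P=0,RW=1,US=0,PS=0
  ⇒ fault: PAGE_NOT_PRESENT  — 2 lookups

Access #5 fault: PROTECTION_VIOLATION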